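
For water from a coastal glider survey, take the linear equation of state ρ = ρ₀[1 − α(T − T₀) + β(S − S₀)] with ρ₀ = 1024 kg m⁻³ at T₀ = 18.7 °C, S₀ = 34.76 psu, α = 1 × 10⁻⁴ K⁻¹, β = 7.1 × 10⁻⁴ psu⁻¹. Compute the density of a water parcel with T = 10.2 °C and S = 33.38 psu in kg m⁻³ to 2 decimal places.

T − T₀ = -8.5 K, S − S₀ = -1.38 psu.
Bracket = 1 − α·(-8.5) + β·(-1.38) = 1 + (-1.298 × 10⁻⁴) = 0.9998702.
ρ = 1024 × 0.9998702 = 1023.87 kg m⁻³.

1023.87 kg m⁻³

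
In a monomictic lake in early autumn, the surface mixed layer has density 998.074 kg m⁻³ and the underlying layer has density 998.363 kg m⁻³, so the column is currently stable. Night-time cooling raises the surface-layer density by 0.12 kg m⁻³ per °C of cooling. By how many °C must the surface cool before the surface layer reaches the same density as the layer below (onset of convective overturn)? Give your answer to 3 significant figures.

2.41 °C

Density deficit of the surface layer: 998.363 − 998.074 = 0.289 kg m⁻³.
Required change = 0.289 / 0.12 = 2.41 °C.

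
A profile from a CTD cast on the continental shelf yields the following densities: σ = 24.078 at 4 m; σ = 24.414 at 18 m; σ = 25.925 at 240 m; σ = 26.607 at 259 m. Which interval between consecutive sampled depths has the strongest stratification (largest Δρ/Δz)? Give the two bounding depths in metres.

240–259 m

Compute the density gradient over each adjacent pair:
  4–18 m: Δρ/Δz = 0.336/14 = 0.024 kg m⁻⁴
  18–240 m: Δρ/Δz = 1.511/222 = 6.8 × 10⁻³ kg m⁻⁴
  240–259 m: Δρ/Δz = 0.682/19 = 0.036 kg m⁻⁴
The largest gradient is in the 240–259 m interval — the pycnocline.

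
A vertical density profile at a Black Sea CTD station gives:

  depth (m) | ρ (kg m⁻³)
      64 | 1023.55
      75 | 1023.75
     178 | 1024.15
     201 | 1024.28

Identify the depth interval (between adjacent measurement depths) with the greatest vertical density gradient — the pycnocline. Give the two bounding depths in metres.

64–75 m

Compute the density gradient over each adjacent pair:
  64–75 m: Δρ/Δz = 0.20/11 = 0.018 kg m⁻⁴
  75–178 m: Δρ/Δz = 0.40/103 = 3.9 × 10⁻³ kg m⁻⁴
  178–201 m: Δρ/Δz = 0.13/23 = 5.7 × 10⁻³ kg m⁻⁴
The largest gradient is in the 64–75 m interval — the pycnocline.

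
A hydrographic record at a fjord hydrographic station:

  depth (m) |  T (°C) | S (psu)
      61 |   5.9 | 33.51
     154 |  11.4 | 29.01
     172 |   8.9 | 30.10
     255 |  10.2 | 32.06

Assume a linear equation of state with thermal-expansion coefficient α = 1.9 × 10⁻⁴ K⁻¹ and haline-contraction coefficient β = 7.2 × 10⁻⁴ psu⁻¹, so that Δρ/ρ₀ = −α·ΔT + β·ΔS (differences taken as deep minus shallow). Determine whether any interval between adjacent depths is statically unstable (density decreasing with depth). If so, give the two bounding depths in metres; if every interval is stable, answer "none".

61–154 m

Evaluate Δρ/ρ₀ = −αΔT + βΔS across each adjacent pair:
  61–154 m: −αΔT+βΔS = −(1.9 × 10⁻⁴)(+5.5)+(7.2 × 10⁻⁴)(-4.50) = -4.3 × 10⁻³ → UNSTABLE
  154–172 m: −αΔT+βΔS = −(1.9 × 10⁻⁴)(-2.5)+(7.2 × 10⁻⁴)(+1.09) = 1.3 × 10⁻³ → stable
  172–255 m: −αΔT+βΔS = −(1.9 × 10⁻⁴)(+1.3)+(7.2 × 10⁻⁴)(+1.96) = 1.2 × 10⁻³ → stable
The 61–154 m interval has Δρ < 0: lighter water underlies denser water.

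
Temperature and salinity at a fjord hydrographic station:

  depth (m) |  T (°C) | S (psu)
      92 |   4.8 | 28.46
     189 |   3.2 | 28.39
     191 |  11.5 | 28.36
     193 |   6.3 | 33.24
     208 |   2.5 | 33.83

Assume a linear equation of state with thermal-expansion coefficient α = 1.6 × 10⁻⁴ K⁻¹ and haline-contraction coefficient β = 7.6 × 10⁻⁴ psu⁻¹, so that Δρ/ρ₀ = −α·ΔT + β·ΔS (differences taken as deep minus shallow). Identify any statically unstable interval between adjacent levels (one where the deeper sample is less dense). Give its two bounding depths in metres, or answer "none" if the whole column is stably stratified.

Evaluate Δρ/ρ₀ = −αΔT + βΔS across each adjacent pair:
  92–189 m: −αΔT+βΔS = −(1.6 × 10⁻⁴)(-1.6)+(7.6 × 10⁻⁴)(-0.07) = 2.0 × 10⁻⁴ → stable
  189–191 m: −αΔT+βΔS = −(1.6 × 10⁻⁴)(+8.3)+(7.6 × 10⁻⁴)(-0.03) = -1.4 × 10⁻³ → UNSTABLE
  191–193 m: −αΔT+βΔS = −(1.6 × 10⁻⁴)(-5.2)+(7.6 × 10⁻⁴)(+4.88) = 4.5 × 10⁻³ → stable
  193–208 m: −αΔT+βΔS = −(1.6 × 10⁻⁴)(-3.8)+(7.6 × 10⁻⁴)(+0.59) = 1.1 × 10⁻³ → stable
The 189–191 m interval has Δρ < 0: lighter water underlies denser water.

189–191 m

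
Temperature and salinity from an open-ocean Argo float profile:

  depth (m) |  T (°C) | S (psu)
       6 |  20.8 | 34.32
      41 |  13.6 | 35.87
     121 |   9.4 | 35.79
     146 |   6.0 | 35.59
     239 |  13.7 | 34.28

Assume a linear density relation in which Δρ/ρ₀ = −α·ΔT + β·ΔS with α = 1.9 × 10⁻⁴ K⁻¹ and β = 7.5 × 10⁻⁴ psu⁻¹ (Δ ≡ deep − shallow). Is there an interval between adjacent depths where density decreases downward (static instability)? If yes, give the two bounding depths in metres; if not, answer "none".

146–239 m

Evaluate Δρ/ρ₀ = −αΔT + βΔS across each adjacent pair:
  6–41 m: −αΔT+βΔS = −(1.9 × 10⁻⁴)(-7.2)+(7.5 × 10⁻⁴)(+1.55) = 2.5 × 10⁻³ → stable
  41–121 m: −αΔT+βΔS = −(1.9 × 10⁻⁴)(-4.2)+(7.5 × 10⁻⁴)(-0.08) = 7.4 × 10⁻⁴ → stable
  121–146 m: −αΔT+βΔS = −(1.9 × 10⁻⁴)(-3.4)+(7.5 × 10⁻⁴)(-0.20) = 5.0 × 10⁻⁴ → stable
  146–239 m: −αΔT+βΔS = −(1.9 × 10⁻⁴)(+7.7)+(7.5 × 10⁻⁴)(-1.31) = -2.4 × 10⁻³ → UNSTABLE
The 146–239 m interval has Δρ < 0: lighter water underlies denser water.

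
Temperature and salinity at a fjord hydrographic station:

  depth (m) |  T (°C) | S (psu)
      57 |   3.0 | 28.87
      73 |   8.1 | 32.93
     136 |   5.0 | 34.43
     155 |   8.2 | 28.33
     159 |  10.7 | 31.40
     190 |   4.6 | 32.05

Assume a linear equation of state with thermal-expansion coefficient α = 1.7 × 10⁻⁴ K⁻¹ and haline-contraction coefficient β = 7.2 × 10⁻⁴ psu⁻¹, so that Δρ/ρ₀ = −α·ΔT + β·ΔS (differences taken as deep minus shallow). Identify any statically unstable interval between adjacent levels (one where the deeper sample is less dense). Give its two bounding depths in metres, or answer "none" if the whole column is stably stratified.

Evaluate Δρ/ρ₀ = −αΔT + βΔS across each adjacent pair:
  57–73 m: −αΔT+βΔS = −(1.7 × 10⁻⁴)(+5.1)+(7.2 × 10⁻⁴)(+4.06) = 2.1 × 10⁻³ → stable
  73–136 m: −αΔT+βΔS = −(1.7 × 10⁻⁴)(-3.1)+(7.2 × 10⁻⁴)(+1.50) = 1.6 × 10⁻³ → stable
  136–155 m: −αΔT+βΔS = −(1.7 × 10⁻⁴)(+3.2)+(7.2 × 10⁻⁴)(-6.10) = -4.9 × 10⁻³ → UNSTABLE
  155–159 m: −αΔT+βΔS = −(1.7 × 10⁻⁴)(+2.5)+(7.2 × 10⁻⁴)(+3.07) = 1.8 × 10⁻³ → stable
  159–190 m: −αΔT+βΔS = −(1.7 × 10⁻⁴)(-6.1)+(7.2 × 10⁻⁴)(+0.65) = 1.5 × 10⁻³ → stable
The 136–155 m interval has Δρ < 0: lighter water underlies denser water.

136–155 m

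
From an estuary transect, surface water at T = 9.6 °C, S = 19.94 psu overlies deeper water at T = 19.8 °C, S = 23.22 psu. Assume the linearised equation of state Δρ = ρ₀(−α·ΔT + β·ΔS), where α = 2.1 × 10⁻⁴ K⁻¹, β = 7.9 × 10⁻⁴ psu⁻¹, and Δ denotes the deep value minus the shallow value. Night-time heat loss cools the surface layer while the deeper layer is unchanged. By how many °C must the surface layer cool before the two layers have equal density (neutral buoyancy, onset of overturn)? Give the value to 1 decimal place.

2.1 °C

Neutral buoyancy requires Δρ = 0, i.e. −α(T_deep − T_surf′) + β(S_deep − S_surf) = 0.
T_surf′ = T_deep − (β/α)·ΔS = 19.8 − (7.9 × 10⁻⁴/2.1 × 10⁻⁴)·(+3.28) = 7.461 °C.
Cooling required: 9.6 − (7.461) = 2.139 °C.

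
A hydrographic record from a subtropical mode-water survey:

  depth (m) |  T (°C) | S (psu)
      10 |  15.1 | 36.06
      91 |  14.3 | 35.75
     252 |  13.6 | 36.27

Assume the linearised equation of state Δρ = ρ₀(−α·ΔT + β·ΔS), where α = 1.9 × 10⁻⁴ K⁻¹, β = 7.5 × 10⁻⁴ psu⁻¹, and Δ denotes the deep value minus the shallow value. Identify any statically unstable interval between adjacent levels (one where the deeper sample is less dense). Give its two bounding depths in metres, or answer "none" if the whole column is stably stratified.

10–91 m

Evaluate Δρ/ρ₀ = −αΔT + βΔS across each adjacent pair:
  10–91 m: −αΔT+βΔS = −(1.9 × 10⁻⁴)(-0.8)+(7.5 × 10⁻⁴)(-0.31) = -8.1 × 10⁻⁵ → UNSTABLE
  91–252 m: −αΔT+βΔS = −(1.9 × 10⁻⁴)(-0.7)+(7.5 × 10⁻⁴)(+0.52) = 5.2 × 10⁻⁴ → stable
The 10–91 m interval has Δρ < 0: lighter water underlies denser water.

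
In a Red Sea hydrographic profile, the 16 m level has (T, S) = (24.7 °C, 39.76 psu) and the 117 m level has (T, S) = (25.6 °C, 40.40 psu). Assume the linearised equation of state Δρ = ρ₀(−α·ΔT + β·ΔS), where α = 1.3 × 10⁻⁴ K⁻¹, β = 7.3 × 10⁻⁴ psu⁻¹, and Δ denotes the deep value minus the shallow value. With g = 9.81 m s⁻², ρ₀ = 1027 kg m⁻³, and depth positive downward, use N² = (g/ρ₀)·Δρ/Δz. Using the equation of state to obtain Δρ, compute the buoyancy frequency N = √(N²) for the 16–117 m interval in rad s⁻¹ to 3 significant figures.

5.83 × 10⁻³ rad s⁻¹

ΔT = +0.9 K, ΔS = +0.64 psu (deep − shallow).
Δρ/ρ₀ = −αΔT + βΔS = -1.17 × 10⁻⁴ + 4.672 × 10⁻⁴ = 3.502 × 10⁻⁴, so Δρ ≈ 0.3597 kg m⁻³.
N² = (g/ρ₀)·Δρ/Δz = g·(Δρ/ρ₀)/Δz = 9.81 × 3.502 × 10⁻⁴ / 101 = 3.4014 × 10⁻⁵ s⁻².
N = √(3.4014 × 10⁻⁵) = 5.8322 × 10⁻³ rad s⁻¹ ≈ 5.83 × 10⁻³ rad s⁻¹.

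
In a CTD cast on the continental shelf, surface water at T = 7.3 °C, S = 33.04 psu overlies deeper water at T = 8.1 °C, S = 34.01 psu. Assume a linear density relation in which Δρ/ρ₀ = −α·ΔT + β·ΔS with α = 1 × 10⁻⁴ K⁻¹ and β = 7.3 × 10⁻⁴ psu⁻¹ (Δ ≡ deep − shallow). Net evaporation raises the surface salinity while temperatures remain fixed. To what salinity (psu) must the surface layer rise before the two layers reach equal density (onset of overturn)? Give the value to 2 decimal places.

Neutral buoyancy requires −α(T_deep − T_surf) + β(S_deep − S_surf′) = 0.
S_surf′ = S_deep − (α/β)·ΔT = 34.01 − (1 × 10⁻⁴/7.3 × 10⁻⁴)·(+0.8) = 33.9004 psu.
Increase required: 33.9004 − 33.04 = 0.8604 psu.

33.90 psu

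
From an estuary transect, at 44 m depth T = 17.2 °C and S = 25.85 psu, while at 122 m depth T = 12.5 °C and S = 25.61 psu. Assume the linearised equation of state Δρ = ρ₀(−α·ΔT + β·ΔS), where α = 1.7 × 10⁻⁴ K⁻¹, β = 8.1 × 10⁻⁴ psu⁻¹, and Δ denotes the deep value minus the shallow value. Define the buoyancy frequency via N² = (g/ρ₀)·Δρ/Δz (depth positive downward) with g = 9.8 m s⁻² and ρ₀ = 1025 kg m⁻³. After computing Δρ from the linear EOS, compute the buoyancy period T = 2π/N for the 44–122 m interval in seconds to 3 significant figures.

ΔT = -4.7 K, ΔS = -0.24 psu (deep − shallow).
Δρ/ρ₀ = −αΔT + βΔS = 7.99 × 10⁻⁴ − 1.944 × 10⁻⁴ = 6.046 × 10⁻⁴, so Δρ ≈ 0.6197 kg m⁻³.
N² = (g/ρ₀)·Δρ/Δz = g·(Δρ/ρ₀)/Δz = 9.8 × 6.046 × 10⁻⁴ / 78 = 7.5963 × 10⁻⁵ s⁻².
N = √(7.5963 × 10⁻⁵) = 8.7157 × 10⁻³ rad s⁻¹ → T = 2π/N = 720.90 s ≈ 721 s.

721 s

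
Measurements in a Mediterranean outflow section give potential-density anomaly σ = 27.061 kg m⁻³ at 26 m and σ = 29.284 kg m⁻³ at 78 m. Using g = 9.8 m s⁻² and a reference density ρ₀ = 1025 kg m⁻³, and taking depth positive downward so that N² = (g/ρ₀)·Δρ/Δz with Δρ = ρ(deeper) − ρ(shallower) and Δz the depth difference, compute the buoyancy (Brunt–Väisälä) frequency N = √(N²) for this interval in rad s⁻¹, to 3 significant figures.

Δρ = 1029.284 − 1027.061 = 2.223 kg m⁻³ over Δz = 78 − 26 = 52 m.
N² = (9.8/1025) × (2.223/52) = 4.0873 × 10⁻⁴ s⁻².
N = √(4.0873 × 10⁻⁴) = 0.020217 rad s⁻¹ ≈ 0.0202 rad s⁻¹.

0.0202 rad s⁻¹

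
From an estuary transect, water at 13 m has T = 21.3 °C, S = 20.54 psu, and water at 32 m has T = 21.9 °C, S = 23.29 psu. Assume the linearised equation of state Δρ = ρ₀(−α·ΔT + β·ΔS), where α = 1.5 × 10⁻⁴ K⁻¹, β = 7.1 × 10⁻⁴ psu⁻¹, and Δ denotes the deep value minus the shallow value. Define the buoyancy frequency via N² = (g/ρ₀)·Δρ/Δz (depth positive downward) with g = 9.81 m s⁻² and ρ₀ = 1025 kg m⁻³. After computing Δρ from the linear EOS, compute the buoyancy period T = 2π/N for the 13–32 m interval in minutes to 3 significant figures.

3.38 min

ΔT = +0.6 K, ΔS = +2.75 psu (deep − shallow).
Δρ/ρ₀ = −αΔT + βΔS = -9.00 × 10⁻⁵ + 1.9525 × 10⁻³ = 1.8625 × 10⁻³, so Δρ ≈ 1.909 kg m⁻³.
N² = (g/ρ₀)·Δρ/Δz = g·(Δρ/ρ₀)/Δz = 9.81 × 1.8625 × 10⁻³ / 19 = 9.6164 × 10⁻⁴ s⁻².
N = √(9.6164 × 10⁻⁴) = 0.031010 rad s⁻¹ → T = 2π/N = 202.62 s = 3.3770 min ≈ 3.38 min.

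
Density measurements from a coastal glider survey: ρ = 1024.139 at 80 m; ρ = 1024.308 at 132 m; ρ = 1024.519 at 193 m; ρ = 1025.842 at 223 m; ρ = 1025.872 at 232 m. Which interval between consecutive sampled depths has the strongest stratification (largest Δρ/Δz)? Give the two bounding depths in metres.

Compute the density gradient over each adjacent pair:
  80–132 m: Δρ/Δz = 0.169/52 = 3.3 × 10⁻³ kg m⁻⁴
  132–193 m: Δρ/Δz = 0.211/61 = 3.5 × 10⁻³ kg m⁻⁴
  193–223 m: Δρ/Δz = 1.323/30 = 0.044 kg m⁻⁴
  223–232 m: Δρ/Δz = 0.030/9 = 3.3 × 10⁻³ kg m⁻⁴
The largest gradient is in the 193–223 m interval — the pycnocline.

193–223 m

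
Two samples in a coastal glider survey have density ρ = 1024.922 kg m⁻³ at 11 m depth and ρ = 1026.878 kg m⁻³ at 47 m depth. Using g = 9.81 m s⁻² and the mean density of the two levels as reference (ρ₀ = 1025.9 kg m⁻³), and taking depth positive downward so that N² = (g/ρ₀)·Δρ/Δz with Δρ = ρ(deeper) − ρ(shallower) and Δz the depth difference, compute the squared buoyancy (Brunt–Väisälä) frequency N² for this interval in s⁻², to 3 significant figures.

5.20 × 10⁻⁴ s⁻²

Δρ = 1026.878 − 1024.922 = 1.956 kg m⁻³ over Δz = 47 − 11 = 36 m.
N² = (9.81/1025.9) × (1.956/36) = 5.1955 × 10⁻⁴ s⁻² ≈ 5.20 × 10⁻⁴ s⁻².
A positive N² confirms static stability across the interval.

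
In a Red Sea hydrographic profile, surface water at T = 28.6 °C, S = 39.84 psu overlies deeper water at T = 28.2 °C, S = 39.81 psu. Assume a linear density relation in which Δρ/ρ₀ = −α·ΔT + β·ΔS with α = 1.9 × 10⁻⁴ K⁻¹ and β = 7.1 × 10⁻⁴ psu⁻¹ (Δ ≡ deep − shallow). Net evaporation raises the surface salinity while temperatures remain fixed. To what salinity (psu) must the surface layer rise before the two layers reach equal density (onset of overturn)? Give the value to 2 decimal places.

39.92 psu

Neutral buoyancy requires −α(T_deep − T_surf) + β(S_deep − S_surf′) = 0.
S_surf′ = S_deep − (α/β)·ΔT = 39.81 − (1.9 × 10⁻⁴/7.1 × 10⁻⁴)·(-0.4) = 39.9170 psu.
Increase required: 39.9170 − 39.84 = 0.0770 psu.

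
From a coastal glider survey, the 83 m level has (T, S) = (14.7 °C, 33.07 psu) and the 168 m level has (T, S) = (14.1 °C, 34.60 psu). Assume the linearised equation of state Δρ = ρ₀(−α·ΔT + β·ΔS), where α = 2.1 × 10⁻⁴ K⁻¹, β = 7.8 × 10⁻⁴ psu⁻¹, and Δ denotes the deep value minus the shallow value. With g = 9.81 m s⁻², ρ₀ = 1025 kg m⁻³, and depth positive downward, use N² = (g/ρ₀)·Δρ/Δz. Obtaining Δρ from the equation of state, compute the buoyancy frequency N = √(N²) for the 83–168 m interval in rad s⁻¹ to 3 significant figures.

ΔT = -0.6 K, ΔS = +1.53 psu (deep − shallow).
Δρ/ρ₀ = −αΔT + βΔS = 1.26 × 10⁻⁴ + 1.1934 × 10⁻³ = 1.3194 × 10⁻³, so Δρ ≈ 1.352 kg m⁻³.
N² = (g/ρ₀)·Δρ/Δz = g·(Δρ/ρ₀)/Δz = 9.81 × 1.3194 × 10⁻³ / 85 = 1.5227 × 10⁻⁴ s⁻².
N = √(1.5227 × 10⁻⁴) = 0.012340 rad s⁻¹ ≈ 0.0123 rad s⁻¹.

0.0123 rad s⁻¹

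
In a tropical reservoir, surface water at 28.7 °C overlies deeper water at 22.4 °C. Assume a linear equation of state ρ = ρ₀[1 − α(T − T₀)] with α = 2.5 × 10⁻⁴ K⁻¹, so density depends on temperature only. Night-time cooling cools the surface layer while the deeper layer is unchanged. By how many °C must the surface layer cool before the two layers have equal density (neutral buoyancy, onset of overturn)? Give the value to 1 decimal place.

6.3 °C

With temperature the only control, equal density requires T_surf′ = T_deep.
T_surf′ = 22.4 °C.
Cooling required: 28.7 − 22.4 = 6.3 °C.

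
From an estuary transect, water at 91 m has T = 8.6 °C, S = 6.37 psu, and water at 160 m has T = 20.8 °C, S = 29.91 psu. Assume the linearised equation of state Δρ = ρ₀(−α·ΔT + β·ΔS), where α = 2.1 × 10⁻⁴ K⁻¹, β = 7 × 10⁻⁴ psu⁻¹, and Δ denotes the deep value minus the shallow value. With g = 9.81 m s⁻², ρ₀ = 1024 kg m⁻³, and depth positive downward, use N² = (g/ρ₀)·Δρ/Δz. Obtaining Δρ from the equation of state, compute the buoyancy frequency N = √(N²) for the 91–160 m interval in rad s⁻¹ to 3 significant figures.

0.0445 rad s⁻¹

ΔT = +12.2 K, ΔS = +23.54 psu (deep − shallow).
Δρ/ρ₀ = −αΔT + βΔS = -2.562 × 10⁻³ + 0.016478 = 0.013916, so Δρ ≈ 14.25 kg m⁻³.
N² = (g/ρ₀)·Δρ/Δz = g·(Δρ/ρ₀)/Δz = 9.81 × 0.013916 / 69 = 1.9785 × 10⁻³ s⁻².
N = √(1.9785 × 10⁻³) = 0.044480 rad s⁻¹ ≈ 0.0445 rad s⁻¹.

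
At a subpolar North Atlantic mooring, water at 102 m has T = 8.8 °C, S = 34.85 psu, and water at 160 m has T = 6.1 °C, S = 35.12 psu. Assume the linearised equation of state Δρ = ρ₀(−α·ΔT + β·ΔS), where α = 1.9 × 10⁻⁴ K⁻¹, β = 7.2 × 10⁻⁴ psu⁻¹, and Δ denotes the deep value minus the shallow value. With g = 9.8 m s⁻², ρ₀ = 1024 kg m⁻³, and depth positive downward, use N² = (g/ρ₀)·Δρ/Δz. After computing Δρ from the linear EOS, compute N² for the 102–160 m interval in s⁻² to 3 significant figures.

1.20 × 10⁻⁴ s⁻²

ΔT = -2.7 K, ΔS = +0.27 psu (deep − shallow).
Δρ/ρ₀ = −αΔT + βΔS = 5.13 × 10⁻⁴ + 1.944 × 10⁻⁴ = 7.074 × 10⁻⁴, so Δρ ≈ 0.7244 kg m⁻³.
N² = (g/ρ₀)·Δρ/Δz = g·(Δρ/ρ₀)/Δz = 9.8 × 7.074 × 10⁻⁴ / 58 = 1.1953 × 10⁻⁴ s⁻² ≈ 1.20 × 10⁻⁴ s⁻².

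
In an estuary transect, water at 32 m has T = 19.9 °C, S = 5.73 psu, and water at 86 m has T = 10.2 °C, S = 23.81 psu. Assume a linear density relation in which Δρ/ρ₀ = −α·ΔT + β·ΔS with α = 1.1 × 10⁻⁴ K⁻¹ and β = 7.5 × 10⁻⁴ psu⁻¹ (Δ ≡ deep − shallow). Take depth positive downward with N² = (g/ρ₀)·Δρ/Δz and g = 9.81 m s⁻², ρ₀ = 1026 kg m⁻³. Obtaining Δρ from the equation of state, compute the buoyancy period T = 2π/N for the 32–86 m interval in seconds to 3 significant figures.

122 s

ΔT = -9.7 K, ΔS = +18.08 psu (deep − shallow).
Δρ/ρ₀ = −αΔT + βΔS = 1.067 × 10⁻³ + 0.01356 = 0.014627, so Δρ ≈ 15.01 kg m⁻³.
N² = (g/ρ₀)·Δρ/Δz = g·(Δρ/ρ₀)/Δz = 9.81 × 0.014627 / 54 = 2.6572 × 10⁻³ s⁻².
N = √(2.6572 × 10⁻³) = 0.051548 rad s⁻¹ → T = 2π/N = 121.89 s ≈ 122 s.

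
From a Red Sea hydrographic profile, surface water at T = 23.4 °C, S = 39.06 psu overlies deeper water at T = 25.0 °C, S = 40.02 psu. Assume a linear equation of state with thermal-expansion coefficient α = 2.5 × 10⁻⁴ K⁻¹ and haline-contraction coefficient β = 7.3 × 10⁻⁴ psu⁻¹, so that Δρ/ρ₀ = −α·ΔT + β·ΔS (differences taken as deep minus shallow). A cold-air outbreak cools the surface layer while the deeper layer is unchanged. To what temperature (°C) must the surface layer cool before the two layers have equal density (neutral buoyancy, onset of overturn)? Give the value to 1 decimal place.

22.2 °C

Neutral buoyancy requires Δρ = 0, i.e. −α(T_deep − T_surf′) + β(S_deep − S_surf) = 0.
T_surf′ = T_deep − (β/α)·ΔS = 25.0 − (7.3 × 10⁻⁴/2.5 × 10⁻⁴)·(+0.96) = 22.197 °C.
Cooling required: 23.4 − (22.197) = 1.203 °C.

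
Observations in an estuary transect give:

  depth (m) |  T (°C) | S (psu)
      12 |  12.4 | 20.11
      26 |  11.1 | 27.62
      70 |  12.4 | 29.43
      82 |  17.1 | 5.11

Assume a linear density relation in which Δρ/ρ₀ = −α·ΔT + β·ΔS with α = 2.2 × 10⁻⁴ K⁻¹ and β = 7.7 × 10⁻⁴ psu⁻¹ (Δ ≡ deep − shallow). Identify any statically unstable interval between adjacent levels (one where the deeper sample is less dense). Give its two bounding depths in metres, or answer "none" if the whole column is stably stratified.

70–82 m

Evaluate Δρ/ρ₀ = −αΔT + βΔS across each adjacent pair:
  12–26 m: −αΔT+βΔS = −(2.2 × 10⁻⁴)(-1.3)+(7.7 × 10⁻⁴)(+7.51) = 6.1 × 10⁻³ → stable
  26–70 m: −αΔT+βΔS = −(2.2 × 10⁻⁴)(+1.3)+(7.7 × 10⁻⁴)(+1.81) = 1.1 × 10⁻³ → stable
  70–82 m: −αΔT+βΔS = −(2.2 × 10⁻⁴)(+4.7)+(7.7 × 10⁻⁴)(-24.32) = -0.020 → UNSTABLE
The 70–82 m interval has Δρ < 0: lighter water underlies denser water.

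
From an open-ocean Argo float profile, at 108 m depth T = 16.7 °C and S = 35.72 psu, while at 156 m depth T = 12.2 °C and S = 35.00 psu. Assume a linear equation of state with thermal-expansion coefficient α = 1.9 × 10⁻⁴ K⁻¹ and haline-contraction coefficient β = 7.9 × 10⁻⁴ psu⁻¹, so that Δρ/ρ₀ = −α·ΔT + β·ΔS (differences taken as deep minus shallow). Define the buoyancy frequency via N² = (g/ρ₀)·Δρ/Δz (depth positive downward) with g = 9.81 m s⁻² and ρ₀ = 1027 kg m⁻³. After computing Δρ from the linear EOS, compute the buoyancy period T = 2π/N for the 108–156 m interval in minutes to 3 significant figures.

13.7 min

ΔT = -4.5 K, ΔS = -0.72 psu (deep − shallow).
Δρ/ρ₀ = −αΔT + βΔS = 8.55 × 10⁻⁴ − 5.688 × 10⁻⁴ = 2.862 × 10⁻⁴, so Δρ ≈ 0.2939 kg m⁻³.
N² = (g/ρ₀)·Δρ/Δz = g·(Δρ/ρ₀)/Δz = 9.81 × 2.862 × 10⁻⁴ / 48 = 5.8492 × 10⁻⁵ s⁻².
N = √(5.8492 × 10⁻⁵) = 7.6480 × 10⁻³ rad s⁻¹ → T = 2π/N = 821.55 s = 13.692 min ≈ 13.7 min.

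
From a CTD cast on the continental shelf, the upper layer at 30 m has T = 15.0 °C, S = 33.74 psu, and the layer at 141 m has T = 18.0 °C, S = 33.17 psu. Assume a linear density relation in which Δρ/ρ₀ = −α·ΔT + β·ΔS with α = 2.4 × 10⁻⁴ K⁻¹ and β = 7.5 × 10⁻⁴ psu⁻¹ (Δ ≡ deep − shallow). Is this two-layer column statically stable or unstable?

unstable

ΔT = 18.0 − 15.0 = +3.0 K and ΔS = 33.17 − 33.74 = -0.57 psu (deep − shallow).
−αΔT = -7.20 × 10⁻⁴; βΔS = -4.275 × 10⁻⁴; sum Δρ/ρ₀ = -1.1475 × 10⁻³.
Δρ/ρ₀ < 0, so Δρ < 0: deeper water is lighter → statically unstable; the column would overturn.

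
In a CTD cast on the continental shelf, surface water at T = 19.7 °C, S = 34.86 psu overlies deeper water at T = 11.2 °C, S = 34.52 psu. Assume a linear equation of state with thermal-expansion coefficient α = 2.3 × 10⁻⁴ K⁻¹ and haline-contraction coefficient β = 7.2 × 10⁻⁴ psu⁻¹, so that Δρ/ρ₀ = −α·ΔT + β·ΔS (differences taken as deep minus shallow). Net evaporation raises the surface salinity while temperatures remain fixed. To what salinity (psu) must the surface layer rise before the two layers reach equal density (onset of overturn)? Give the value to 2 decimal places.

Neutral buoyancy requires −α(T_deep − T_surf) + β(S_deep − S_surf′) = 0.
S_surf′ = S_deep − (α/β)·ΔT = 34.52 − (2.3 × 10⁻⁴/7.2 × 10⁻⁴)·(-8.5) = 37.2353 psu.
Increase required: 37.2353 − 34.86 = 2.3753 psu.

37.24 psu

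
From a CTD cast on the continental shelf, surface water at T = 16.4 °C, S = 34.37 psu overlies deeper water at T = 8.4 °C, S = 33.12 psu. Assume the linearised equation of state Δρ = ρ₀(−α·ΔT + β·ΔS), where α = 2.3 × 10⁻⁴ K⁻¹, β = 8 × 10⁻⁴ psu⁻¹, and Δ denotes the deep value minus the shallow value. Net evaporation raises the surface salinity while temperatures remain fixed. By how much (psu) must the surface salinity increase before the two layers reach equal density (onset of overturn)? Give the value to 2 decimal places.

Neutral buoyancy requires −α(T_deep − T_surf) + β(S_deep − S_surf′) = 0.
S_surf′ = S_deep − (α/β)·ΔT = 33.12 − (2.3 × 10⁻⁴/8 × 10⁻⁴)·(-8.0) = 35.4200 psu.
Increase required: 35.4200 − 34.37 = 1.0500 psu.

1.05 psu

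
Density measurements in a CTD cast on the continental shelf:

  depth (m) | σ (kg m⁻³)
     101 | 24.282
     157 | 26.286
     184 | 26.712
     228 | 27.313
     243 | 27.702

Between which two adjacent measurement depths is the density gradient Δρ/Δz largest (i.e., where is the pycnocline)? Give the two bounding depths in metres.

Compute the density gradient over each adjacent pair:
  101–157 m: Δρ/Δz = 2.004/56 = 0.036 kg m⁻⁴
  157–184 m: Δρ/Δz = 0.426/27 = 0.016 kg m⁻⁴
  184–228 m: Δρ/Δz = 0.601/44 = 0.014 kg m⁻⁴
  228–243 m: Δρ/Δz = 0.389/15 = 0.026 kg m⁻⁴
The largest gradient is in the 101–157 m interval — the pycnocline.

101–157 m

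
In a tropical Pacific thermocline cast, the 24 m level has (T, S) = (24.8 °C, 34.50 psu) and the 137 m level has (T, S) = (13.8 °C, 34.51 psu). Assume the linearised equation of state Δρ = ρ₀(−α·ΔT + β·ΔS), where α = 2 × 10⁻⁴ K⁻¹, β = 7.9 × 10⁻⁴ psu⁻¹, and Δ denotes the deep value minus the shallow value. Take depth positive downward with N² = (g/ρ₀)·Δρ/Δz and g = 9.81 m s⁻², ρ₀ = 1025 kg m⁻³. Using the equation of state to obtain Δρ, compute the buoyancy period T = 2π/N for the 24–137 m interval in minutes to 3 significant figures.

ΔT = -11.0 K, ΔS = +0.01 psu (deep − shallow).
Δρ/ρ₀ = −αΔT + βΔS = 2.20 × 10⁻³ + 7.90 × 10⁻⁶ = 2.2079 × 10⁻³, so Δρ ≈ 2.263 kg m⁻³.
N² = (g/ρ₀)·Δρ/Δz = g·(Δρ/ρ₀)/Δz = 9.81 × 2.2079 × 10⁻³ / 113 = 1.9168 × 10⁻⁴ s⁻².
N = √(1.9168 × 10⁻⁴) = 0.013845 rad s⁻¹ → T = 2π/N = 453.82 s = 7.5637 min ≈ 7.56 min.

7.56 min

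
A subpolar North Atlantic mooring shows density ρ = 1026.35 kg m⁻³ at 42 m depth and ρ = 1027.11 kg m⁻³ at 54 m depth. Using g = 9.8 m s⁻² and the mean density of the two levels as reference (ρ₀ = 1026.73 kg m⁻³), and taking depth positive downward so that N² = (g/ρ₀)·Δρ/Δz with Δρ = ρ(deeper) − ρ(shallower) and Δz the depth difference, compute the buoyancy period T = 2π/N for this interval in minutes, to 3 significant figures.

Δρ = 1027.11 − 1026.35 = 0.76 kg m⁻³ over Δz = 54 − 42 = 12 m.
N² = (9.8/1026.73) × (0.76/12) = 6.0451 × 10⁻⁴ s⁻².
N = √(6.0451 × 10⁻⁴) = 0.024587 rad s⁻¹, so T = 2π/N = 255.55 s = 4.2592 min ≈ 4.26 min.
N² > 0, so the interval is statically stable.

4.26 min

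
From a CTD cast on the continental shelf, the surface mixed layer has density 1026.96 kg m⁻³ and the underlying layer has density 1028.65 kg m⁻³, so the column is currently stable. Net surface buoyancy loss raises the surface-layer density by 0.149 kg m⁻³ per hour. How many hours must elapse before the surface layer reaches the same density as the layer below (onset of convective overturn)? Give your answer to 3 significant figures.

11.3 hours

Density deficit of the surface layer: 1028.65 − 1026.96 = 1.69 kg m⁻³.
Required change = 1.69 / 0.149 = 11.3 hours.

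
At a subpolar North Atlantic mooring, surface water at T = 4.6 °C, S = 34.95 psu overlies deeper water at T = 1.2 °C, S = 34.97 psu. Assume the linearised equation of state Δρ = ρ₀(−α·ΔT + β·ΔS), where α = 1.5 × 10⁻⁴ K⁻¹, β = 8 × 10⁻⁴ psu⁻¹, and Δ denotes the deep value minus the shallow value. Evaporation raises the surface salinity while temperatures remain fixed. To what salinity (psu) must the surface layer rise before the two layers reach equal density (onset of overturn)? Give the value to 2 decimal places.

Neutral buoyancy requires −α(T_deep − T_surf) + β(S_deep − S_surf′) = 0.
S_surf′ = S_deep − (α/β)·ΔT = 34.97 − (1.5 × 10⁻⁴/8 × 10⁻⁴)·(-3.4) = 35.6075 psu.
Increase required: 35.6075 − 34.95 = 0.6575 psu.

35.61 psu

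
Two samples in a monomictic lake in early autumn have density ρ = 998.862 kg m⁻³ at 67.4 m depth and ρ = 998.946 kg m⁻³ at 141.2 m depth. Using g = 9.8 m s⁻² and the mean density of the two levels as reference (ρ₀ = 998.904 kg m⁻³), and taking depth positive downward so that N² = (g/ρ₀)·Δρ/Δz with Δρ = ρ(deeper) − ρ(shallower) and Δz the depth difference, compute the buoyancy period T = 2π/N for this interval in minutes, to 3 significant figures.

31.3 min

Δρ = 998.946 − 998.862 = 0.084 kg m⁻³ over Δz = 141.2 − 67.4 = 73.8 m.
N² = (9.8/998.904) × (0.084/73.8) = 1.1167 × 10⁻⁵ s⁻².
N = √(1.1167 × 10⁻⁵) = 3.3417 × 10⁻³ rad s⁻¹, so T = 2π/N = 1.8802 × 10³ s = 31.337 min ≈ 31.3 min.
N² > 0, so the interval is statically stable.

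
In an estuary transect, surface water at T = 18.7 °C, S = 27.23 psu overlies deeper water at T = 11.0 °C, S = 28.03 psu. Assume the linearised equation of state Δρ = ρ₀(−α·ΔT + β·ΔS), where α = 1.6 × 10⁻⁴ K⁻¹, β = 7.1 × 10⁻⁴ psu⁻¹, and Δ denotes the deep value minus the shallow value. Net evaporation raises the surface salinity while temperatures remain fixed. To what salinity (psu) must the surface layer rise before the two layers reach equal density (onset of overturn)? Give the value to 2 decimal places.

Neutral buoyancy requires −α(T_deep − T_surf) + β(S_deep − S_surf′) = 0.
S_surf′ = S_deep − (α/β)·ΔT = 28.03 − (1.6 × 10⁻⁴/7.1 × 10⁻⁴)·(-7.7) = 29.7652 psu.
Increase required: 29.7652 − 27.23 = 2.5352 psu.

29.77 psu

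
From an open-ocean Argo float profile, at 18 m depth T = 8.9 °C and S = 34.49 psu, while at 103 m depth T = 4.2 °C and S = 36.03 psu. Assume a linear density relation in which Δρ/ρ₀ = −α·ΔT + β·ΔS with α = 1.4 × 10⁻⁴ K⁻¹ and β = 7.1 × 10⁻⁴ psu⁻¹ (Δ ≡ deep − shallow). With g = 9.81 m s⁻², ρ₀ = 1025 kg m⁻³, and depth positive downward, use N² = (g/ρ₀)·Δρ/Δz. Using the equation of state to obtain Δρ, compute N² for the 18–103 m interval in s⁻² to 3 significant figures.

2.02 × 10⁻⁴ s⁻²

ΔT = -4.7 K, ΔS = +1.54 psu (deep − shallow).
Δρ/ρ₀ = −αΔT + βΔS = 6.58 × 10⁻⁴ + 1.0934 × 10⁻³ = 1.7514 × 10⁻³, so Δρ ≈ 1.795 kg m⁻³.
N² = (g/ρ₀)·Δρ/Δz = g·(Δρ/ρ₀)/Δz = 9.81 × 1.7514 × 10⁻³ / 85 = 2.0213 × 10⁻⁴ s⁻² ≈ 2.02 × 10⁻⁴ s⁻².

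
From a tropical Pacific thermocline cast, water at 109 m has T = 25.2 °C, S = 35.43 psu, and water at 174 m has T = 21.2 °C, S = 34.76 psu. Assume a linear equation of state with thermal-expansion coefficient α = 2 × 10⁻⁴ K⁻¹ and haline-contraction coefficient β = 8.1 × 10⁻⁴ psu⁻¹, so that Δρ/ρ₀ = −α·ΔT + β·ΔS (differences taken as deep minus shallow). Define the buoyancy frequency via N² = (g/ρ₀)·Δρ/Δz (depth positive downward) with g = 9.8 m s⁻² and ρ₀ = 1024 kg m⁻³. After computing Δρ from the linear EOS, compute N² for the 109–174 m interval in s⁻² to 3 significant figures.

ΔT = -4.0 K, ΔS = -0.67 psu (deep − shallow).
Δρ/ρ₀ = −αΔT + βΔS = 8.00 × 10⁻⁴ − 5.427 × 10⁻⁴ = 2.573 × 10⁻⁴, so Δρ ≈ 0.2635 kg m⁻³.
N² = (g/ρ₀)·Δρ/Δz = g·(Δρ/ρ₀)/Δz = 9.8 × 2.573 × 10⁻⁴ / 65 = 3.8793 × 10⁻⁵ s⁻² ≈ 3.88 × 10⁻⁵ s⁻².

3.88 × 10⁻⁵ s⁻²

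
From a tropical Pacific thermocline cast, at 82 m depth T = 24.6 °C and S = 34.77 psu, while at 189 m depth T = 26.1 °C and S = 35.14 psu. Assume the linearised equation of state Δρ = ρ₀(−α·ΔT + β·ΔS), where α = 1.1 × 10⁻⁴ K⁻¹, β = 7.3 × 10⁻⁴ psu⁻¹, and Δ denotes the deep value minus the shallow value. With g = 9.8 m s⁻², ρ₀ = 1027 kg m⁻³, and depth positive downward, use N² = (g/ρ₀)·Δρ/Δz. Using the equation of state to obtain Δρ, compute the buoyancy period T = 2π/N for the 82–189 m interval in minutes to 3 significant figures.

ΔT = +1.5 K, ΔS = +0.37 psu (deep − shallow).
Δρ/ρ₀ = −αΔT + βΔS = -1.65 × 10⁻⁴ + 2.701 × 10⁻⁴ = 1.051 × 10⁻⁴, so Δρ ≈ 0.1079 kg m⁻³.
N² = (g/ρ₀)·Δρ/Δz = g·(Δρ/ρ₀)/Δz = 9.8 × 1.051 × 10⁻⁴ / 107 = 9.6260 × 10⁻⁶ s⁻².
N = √(9.6260 × 10⁻⁶) = 3.1026 × 10⁻³ rad s⁻¹ → T = 2π/N = 2.0251 × 10³ s = 33.752 min ≈ 33.8 min.

33.8 min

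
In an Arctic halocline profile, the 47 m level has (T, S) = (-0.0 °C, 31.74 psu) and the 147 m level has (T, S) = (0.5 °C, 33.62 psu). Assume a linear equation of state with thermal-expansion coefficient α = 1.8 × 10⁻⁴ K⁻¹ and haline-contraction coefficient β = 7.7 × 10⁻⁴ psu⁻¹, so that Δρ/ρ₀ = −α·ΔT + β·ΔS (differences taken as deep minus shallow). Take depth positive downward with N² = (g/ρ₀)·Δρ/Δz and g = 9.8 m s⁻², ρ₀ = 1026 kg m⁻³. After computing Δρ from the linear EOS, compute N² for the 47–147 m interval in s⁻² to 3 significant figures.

1.33 × 10⁻⁴ s⁻²

ΔT = +0.5 K, ΔS = +1.88 psu (deep − shallow).
Δρ/ρ₀ = −αΔT + βΔS = -9.00 × 10⁻⁵ + 1.4476 × 10⁻³ = 1.3576 × 10⁻³, so Δρ ≈ 1.393 kg m⁻³.
N² = (g/ρ₀)·Δρ/Δz = g·(Δρ/ρ₀)/Δz = 9.8 × 1.3576 × 10⁻³ / 100 = 1.3304 × 10⁻⁴ s⁻² ≈ 1.33 × 10⁻⁴ s⁻².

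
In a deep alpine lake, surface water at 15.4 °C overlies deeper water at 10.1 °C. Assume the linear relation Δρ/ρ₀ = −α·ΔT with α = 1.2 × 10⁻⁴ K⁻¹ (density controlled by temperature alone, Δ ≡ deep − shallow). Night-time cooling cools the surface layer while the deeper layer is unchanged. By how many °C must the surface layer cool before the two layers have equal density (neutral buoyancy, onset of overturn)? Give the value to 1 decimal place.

With temperature the only control, equal density requires T_surf′ = T_deep.
T_surf′ = 10.1 °C.
Cooling required: 15.4 − 10.1 = 5.3 °C.

5.3 °C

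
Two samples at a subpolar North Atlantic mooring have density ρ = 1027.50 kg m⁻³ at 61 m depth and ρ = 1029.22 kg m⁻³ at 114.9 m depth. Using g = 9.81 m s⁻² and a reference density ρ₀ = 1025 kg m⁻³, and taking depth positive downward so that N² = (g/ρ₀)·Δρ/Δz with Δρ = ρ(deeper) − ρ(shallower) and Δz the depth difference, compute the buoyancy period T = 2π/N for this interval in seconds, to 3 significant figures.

360 s

Δρ = 1029.22 − 1027.50 = 1.72 kg m⁻³ over Δz = 114.9 − 61 = 53.9 m.
N² = (9.81/1025) × (1.72/53.9) = 3.0541 × 10⁻⁴ s⁻².
N = √(3.0541 × 10⁻⁴) = 0.017476 rad s⁻¹, so T = 2π/N = 359.53 s ≈ 360 s.
N² > 0, so the interval is statically stable.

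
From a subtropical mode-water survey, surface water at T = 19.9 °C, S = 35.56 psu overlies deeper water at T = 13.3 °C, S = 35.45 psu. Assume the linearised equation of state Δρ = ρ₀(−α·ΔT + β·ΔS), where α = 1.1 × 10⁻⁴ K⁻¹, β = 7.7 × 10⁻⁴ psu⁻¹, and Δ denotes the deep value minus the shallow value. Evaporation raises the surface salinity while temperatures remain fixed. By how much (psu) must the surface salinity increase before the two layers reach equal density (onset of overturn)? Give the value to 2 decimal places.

Neutral buoyancy requires −α(T_deep − T_surf) + β(S_deep − S_surf′) = 0.
S_surf′ = S_deep − (α/β)·ΔT = 35.45 − (1.1 × 10⁻⁴/7.7 × 10⁻⁴)·(-6.6) = 36.3929 psu.
Increase required: 36.3929 − 35.56 = 0.8329 psu.

0.83 psu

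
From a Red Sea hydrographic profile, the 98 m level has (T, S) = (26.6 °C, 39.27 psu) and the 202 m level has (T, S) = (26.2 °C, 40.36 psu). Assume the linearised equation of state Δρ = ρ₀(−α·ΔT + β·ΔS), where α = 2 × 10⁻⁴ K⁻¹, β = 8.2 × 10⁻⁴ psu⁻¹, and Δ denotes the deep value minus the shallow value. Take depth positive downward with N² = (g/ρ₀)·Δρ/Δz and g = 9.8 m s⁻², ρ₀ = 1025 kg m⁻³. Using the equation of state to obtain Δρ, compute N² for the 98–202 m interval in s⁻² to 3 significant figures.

ΔT = -0.4 K, ΔS = +1.09 psu (deep − shallow).
Δρ/ρ₀ = −αΔT + βΔS = 8.00 × 10⁻⁵ + 8.938 × 10⁻⁴ = 9.738 × 10⁻⁴, so Δρ ≈ 0.9981 kg m⁻³.
N² = (g/ρ₀)·Δρ/Δz = g·(Δρ/ρ₀)/Δz = 9.8 × 9.738 × 10⁻⁴ / 104 = 9.1762 × 10⁻⁵ s⁻² ≈ 9.18 × 10⁻⁵ s⁻².

9.18 × 10⁻⁵ s⁻²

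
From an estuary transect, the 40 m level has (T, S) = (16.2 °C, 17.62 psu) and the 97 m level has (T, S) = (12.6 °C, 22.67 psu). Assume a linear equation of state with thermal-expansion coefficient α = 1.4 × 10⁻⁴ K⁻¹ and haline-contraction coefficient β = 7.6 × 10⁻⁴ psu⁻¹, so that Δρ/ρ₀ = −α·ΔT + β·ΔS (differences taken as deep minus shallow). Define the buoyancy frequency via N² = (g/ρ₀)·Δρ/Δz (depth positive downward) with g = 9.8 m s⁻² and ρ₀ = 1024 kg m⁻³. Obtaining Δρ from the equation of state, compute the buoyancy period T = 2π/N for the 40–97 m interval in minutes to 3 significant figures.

3.83 min

ΔT = -3.6 K, ΔS = +5.05 psu (deep − shallow).
Δρ/ρ₀ = −αΔT + βΔS = 5.04 × 10⁻⁴ + 3.838 × 10⁻³ = 4.342 × 10⁻³, so Δρ ≈ 4.446 kg m⁻³.
N² = (g/ρ₀)·Δρ/Δz = g·(Δρ/ρ₀)/Δz = 9.8 × 4.342 × 10⁻³ / 57 = 7.4652 × 10⁻⁴ s⁻².
N = √(7.4652 × 10⁻⁴) = 0.027323 rad s⁻¹ → T = 2π/N = 229.96 s = 3.8327 min ≈ 3.83 min.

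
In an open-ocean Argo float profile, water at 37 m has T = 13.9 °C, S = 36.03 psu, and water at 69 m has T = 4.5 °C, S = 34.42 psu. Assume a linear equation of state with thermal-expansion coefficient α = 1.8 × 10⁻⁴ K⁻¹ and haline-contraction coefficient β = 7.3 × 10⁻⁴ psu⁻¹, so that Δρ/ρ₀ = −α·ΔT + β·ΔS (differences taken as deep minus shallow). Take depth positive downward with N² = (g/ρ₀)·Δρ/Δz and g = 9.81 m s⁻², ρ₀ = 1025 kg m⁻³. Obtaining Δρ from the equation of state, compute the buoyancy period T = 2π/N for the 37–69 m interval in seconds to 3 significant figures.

499 s

ΔT = -9.4 K, ΔS = -1.61 psu (deep − shallow).
Δρ/ρ₀ = −αΔT + βΔS = 1.692 × 10⁻³ − 1.1753 × 10⁻³ = 5.167 × 10⁻⁴, so Δρ ≈ 0.5296 kg m⁻³.
N² = (g/ρ₀)·Δρ/Δz = g·(Δρ/ρ₀)/Δz = 9.81 × 5.167 × 10⁻⁴ / 32 = 1.5840 × 10⁻⁴ s⁻².
N = √(1.5840 × 10⁻⁴) = 0.012586 rad s⁻¹ → T = 2π/N = 499.22 s ≈ 499 s.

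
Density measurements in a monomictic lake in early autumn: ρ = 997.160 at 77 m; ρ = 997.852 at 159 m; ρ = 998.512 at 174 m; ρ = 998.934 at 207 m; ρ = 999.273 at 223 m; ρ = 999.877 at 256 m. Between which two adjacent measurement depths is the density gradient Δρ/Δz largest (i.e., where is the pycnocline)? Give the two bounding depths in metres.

Compute the density gradient over each adjacent pair:
  77–159 m: Δρ/Δz = 0.692/82 = 8.4 × 10⁻³ kg m⁻⁴
  159–174 m: Δρ/Δz = 0.660/15 = 0.044 kg m⁻⁴
  174–207 m: Δρ/Δz = 0.422/33 = 0.013 kg m⁻⁴
  207–223 m: Δρ/Δz = 0.339/16 = 0.021 kg m⁻⁴
  223–256 m: Δρ/Δz = 0.604/33 = 0.018 kg m⁻⁴
The largest gradient is in the 159–174 m interval — the pycnocline.

159–174 m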